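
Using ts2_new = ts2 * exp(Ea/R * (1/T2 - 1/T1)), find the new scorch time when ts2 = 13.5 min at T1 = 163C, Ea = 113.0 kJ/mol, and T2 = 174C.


Convert temperatures: T1 = 163 + 273.15 = 436.15 K, T2 = 174 + 273.15 = 447.15 K
ts2_new = 13.5 * exp(113000 / 8.314 * (1/447.15 - 1/436.15))
1/T2 - 1/T1 = -5.6403e-05
ts2_new = 6.27 min

6.27 min


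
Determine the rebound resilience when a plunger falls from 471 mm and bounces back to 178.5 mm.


Resilience = h_rebound / h_drop * 100
= 178.5 / 471 * 100
= 37.9%

37.9%


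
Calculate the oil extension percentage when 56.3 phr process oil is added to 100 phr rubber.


Oil % = oil / (100 + oil) * 100
= 56.3 / (100 + 56.3) * 100
= 56.3 / 156.3 * 100
= 36.02%

36.02%


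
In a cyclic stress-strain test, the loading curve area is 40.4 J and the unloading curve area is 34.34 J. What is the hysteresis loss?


Hysteresis loss = loading - unloading
= 40.4 - 34.34
= 6.06 J

6.06 J


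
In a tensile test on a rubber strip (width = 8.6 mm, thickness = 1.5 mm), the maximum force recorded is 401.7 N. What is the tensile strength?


Area = width * thickness = 8.6 * 1.5 = 12.9 mm^2
TS = force / area = 401.7 / 12.9 = 31.14 MPa

31.14 MPa


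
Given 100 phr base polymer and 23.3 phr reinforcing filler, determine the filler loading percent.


Filler % = filler / (rubber + filler) * 100
= 23.3 / (100 + 23.3) * 100
= 23.3 / 123.3 * 100
= 18.9%

18.9%


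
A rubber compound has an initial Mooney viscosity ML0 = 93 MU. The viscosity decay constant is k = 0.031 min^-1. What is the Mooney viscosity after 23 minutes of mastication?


ML = ML0 * exp(-k * t)
ML = 93 * exp(-0.031 * 23)
ML = 93 * 0.4902
ML = 45.59 MU

45.59 MU


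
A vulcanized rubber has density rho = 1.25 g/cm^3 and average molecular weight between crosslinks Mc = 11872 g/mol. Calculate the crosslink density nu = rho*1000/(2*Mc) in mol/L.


nu = rho * 1000 / (2 * Mc)
nu = 1.25 * 1000 / (2 * 11872)
nu = 1250.0 / 23744
nu = 0.0526 mol/L

0.0526 mol/L


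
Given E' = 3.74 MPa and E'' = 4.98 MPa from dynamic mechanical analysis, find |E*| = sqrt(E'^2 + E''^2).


|E*| = sqrt(E'^2 + E''^2)
= sqrt(3.74^2 + 4.98^2)
= sqrt(13.9876 + 24.8004)
= 6.228 MPa

6.228 MPa


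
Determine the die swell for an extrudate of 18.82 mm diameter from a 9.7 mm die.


Die swell ratio = D_extrudate / D_die
= 18.82 / 9.7
= 1.94

Die swell = 1.94


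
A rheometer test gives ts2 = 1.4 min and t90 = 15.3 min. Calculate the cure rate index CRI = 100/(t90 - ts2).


CRI = 100 / (t90 - ts2)
= 100 / (15.3 - 1.4)
= 100 / 13.9
= 7.19 min^-1

7.19 min^-1


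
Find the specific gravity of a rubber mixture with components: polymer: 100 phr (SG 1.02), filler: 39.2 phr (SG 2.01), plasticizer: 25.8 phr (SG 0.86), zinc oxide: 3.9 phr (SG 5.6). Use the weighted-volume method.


Sum of weights = 168.9
Volume contributions:
  polymer: 100/1.02 = 98.0392
  filler: 39.2/2.01 = 19.5025
  plasticizer: 25.8/0.86 = 30.0000
  zinc oxide: 3.9/5.6 = 0.6964
Sum of volumes = 148.2381
SG = 168.9 / 148.2381 = 1.139

SG = 1.139


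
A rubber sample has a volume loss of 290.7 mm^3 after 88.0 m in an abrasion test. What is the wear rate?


Rate = volume_loss / distance
= 290.7 / 88.0
= 3.303 mm^3/m

3.303 mm^3/m


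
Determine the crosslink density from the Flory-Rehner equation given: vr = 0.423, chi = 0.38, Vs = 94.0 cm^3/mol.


ln(1 - vr) = ln(1 - 0.423) = -0.5499
Numerator = -((-0.5499) + 0.423 + 0.38 * 0.423^2) = 0.0589
Denominator = 94.0 * (0.423^(1/3) - 0.423/2) = 50.6816
nu = 0.0589 / 50.6816 = 0.0012 mol/cm^3

0.0012 mol/cm^3


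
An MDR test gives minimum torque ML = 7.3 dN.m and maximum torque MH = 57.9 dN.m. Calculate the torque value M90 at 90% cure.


M90 = ML + 0.9 * (MH - ML)
M90 = 7.3 + 0.9 * (57.9 - 7.3)
M90 = 7.3 + 0.9 * 50.6
M90 = 52.84 dN.m

52.84 dN.m


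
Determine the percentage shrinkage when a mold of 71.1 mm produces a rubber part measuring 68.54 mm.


Shrinkage = (mold - part) / mold * 100
= (71.1 - 68.54) / 71.1 * 100
= 2.56 / 71.1 * 100
= 3.6%

3.6%


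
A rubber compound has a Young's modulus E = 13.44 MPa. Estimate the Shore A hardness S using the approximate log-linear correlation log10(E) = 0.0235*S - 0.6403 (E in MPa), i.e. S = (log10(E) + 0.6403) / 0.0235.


log10(E) = 0.0235*S - 0.6403  =>  S = (log10(E) + 0.6403) / 0.0235
log10(13.44) = 1.128399
S = (1.128399 + 0.6403) / 0.0235 = 1.768699 / 0.0235
S = 75.3

Shore A = 75.3


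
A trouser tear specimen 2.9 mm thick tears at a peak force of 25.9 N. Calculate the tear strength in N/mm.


Tear strength = force / thickness
= 25.9 / 2.9
= 8.93 N/mm

8.93 N/mm


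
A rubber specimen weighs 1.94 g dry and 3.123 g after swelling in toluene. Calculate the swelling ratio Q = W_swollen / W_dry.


Q = W_swollen / W_dry
Q = 3.123 / 1.94
Q = 1.61

Q = 1.61


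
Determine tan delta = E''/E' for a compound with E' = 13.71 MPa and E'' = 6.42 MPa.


tan delta = E'' / E'
= 6.42 / 13.71
= 0.4683

tan delta = 0.4683


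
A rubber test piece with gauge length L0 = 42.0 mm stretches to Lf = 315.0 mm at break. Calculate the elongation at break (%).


Elongation = (Lf - L0) / L0 * 100
= (315.0 - 42.0) / 42.0 * 100
= 273.0 / 42.0 * 100
= 650.0%

650.0%


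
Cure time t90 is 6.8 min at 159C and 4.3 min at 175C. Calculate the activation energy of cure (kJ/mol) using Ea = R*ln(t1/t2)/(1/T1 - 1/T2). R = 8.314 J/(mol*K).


T1 = 432.15 K, T2 = 448.15 K
1/T1 - 1/T2 = 8.2616e-05
ln(t1/t2) = ln(6.8/4.3) = 0.4583
Ea = 8.314 * 0.4583 / 8.2616e-05 = 46121.6679 J/mol
Ea = 46.12 kJ/mol

46.12 kJ/mol


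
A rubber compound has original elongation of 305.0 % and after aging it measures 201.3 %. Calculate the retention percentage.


Retention = aged / original * 100
= 201.3 / 305.0 * 100
= 66.0%

66.0%


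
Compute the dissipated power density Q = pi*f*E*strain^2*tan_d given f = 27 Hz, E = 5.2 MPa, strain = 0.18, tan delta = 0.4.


Q = pi * f * E * strain^2 * tan_d
= pi * 27 * 5.2 * 0.18^2 * 0.4
= pi * 27 * 5.2 * 0.0324 * 0.4
= 5.7164

Q = 5.7164


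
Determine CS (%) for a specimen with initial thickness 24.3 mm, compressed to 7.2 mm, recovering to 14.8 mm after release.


CS = (t0 - recovered) / (t0 - ts) * 100
= (24.3 - 14.8) / (24.3 - 7.2) * 100
= 9.5 / 17.1 * 100
= 55.6%

55.6%


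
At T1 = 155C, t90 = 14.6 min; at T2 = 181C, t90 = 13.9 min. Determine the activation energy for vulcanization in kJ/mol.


T1 = 428.15 K, T2 = 454.15 K
1/T1 - 1/T2 = 1.3371e-04
ln(t1/t2) = ln(14.6/13.9) = 0.0491
Ea = 8.314 * 0.0491 / 1.3371e-04 = 3054.9385 J/mol
Ea = 3.05 kJ/mol

3.05 kJ/mol


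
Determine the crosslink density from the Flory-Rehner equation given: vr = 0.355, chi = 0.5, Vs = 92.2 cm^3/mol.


ln(1 - vr) = ln(1 - 0.355) = -0.4385
Numerator = -((-0.4385) + 0.355 + 0.5 * 0.355^2) = 0.0205
Denominator = 92.2 * (0.355^(1/3) - 0.355/2) = 48.9185
nu = 0.0205 / 48.9185 = 4.1891e-04 mol/cm^3

4.1891e-04 mol/cm^3


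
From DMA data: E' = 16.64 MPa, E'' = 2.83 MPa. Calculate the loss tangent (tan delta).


tan delta = E'' / E'
= 2.83 / 16.64
= 0.1701

tan delta = 0.1701


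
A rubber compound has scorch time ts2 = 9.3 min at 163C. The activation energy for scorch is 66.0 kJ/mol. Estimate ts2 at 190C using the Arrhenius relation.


Convert temperatures: T1 = 163 + 273.15 = 436.15 K, T2 = 190 + 273.15 = 463.15 K
ts2_new = 9.3 * exp(66000 / 8.314 * (1/463.15 - 1/436.15))
1/T2 - 1/T1 = -1.3366e-04
ts2_new = 3.22 min

3.22 min


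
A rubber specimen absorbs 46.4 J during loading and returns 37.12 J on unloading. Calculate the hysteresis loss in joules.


Hysteresis loss = loading - unloading
= 46.4 - 37.12
= 9.28 J

9.28 J


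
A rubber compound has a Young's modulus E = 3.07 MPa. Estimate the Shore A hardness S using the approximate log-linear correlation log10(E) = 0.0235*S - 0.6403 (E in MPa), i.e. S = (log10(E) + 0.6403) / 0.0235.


log10(E) = 0.0235*S - 0.6403  =>  S = (log10(E) + 0.6403) / 0.0235
log10(3.07) = 0.487138
S = (0.487138 + 0.6403) / 0.0235 = 1.127438 / 0.0235
S = 48.0

Shore A = 48.0


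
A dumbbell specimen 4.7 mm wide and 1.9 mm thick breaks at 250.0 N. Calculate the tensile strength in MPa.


Area = width * thickness = 4.7 * 1.9 = 8.93 mm^2
TS = force / area = 250.0 / 8.93 = 28.0 MPa

28.0 MPa


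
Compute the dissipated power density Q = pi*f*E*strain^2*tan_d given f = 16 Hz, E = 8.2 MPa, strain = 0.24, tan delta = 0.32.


Q = pi * f * E * strain^2 * tan_d
= pi * 16 * 8.2 * 0.24^2 * 0.32
= pi * 16 * 8.2 * 0.0576 * 0.32
= 7.5972

Q = 7.5972


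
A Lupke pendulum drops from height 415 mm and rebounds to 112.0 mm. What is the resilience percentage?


Resilience = h_rebound / h_drop * 100
= 112.0 / 415 * 100
= 27.0%

27.0%


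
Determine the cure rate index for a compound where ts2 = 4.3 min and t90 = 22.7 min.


CRI = 100 / (t90 - ts2)
= 100 / (22.7 - 4.3)
= 100 / 18.4
= 5.43 min^-1

5.43 min^-1


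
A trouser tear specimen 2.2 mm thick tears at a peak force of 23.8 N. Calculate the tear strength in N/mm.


Tear strength = force / thickness
= 23.8 / 2.2
= 10.82 N/mm

10.82 N/mm


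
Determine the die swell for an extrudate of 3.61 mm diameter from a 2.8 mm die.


Die swell ratio = D_extrudate / D_die
= 3.61 / 2.8
= 1.289

Die swell = 1.289


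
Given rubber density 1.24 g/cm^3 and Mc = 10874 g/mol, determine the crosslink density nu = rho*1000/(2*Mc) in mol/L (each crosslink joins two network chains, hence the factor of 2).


nu = rho * 1000 / (2 * Mc)
nu = 1.24 * 1000 / (2 * 10874)
nu = 1240.0 / 21748
nu = 0.0570 mol/L

0.0570 mol/L


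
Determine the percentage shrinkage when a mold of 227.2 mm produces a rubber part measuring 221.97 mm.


Shrinkage = (mold - part) / mold * 100
= (227.2 - 221.97) / 227.2 * 100
= 5.23 / 227.2 * 100
= 2.3%

2.3%


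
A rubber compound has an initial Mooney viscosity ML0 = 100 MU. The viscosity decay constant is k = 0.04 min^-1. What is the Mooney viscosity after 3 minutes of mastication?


ML = ML0 * exp(-k * t)
ML = 100 * exp(-0.04 * 3)
ML = 100 * 0.8869
ML = 88.69 MU

88.69 MU


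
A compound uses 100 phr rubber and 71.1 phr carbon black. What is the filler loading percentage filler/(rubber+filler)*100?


Filler % = filler / (rubber + filler) * 100
= 71.1 / (100 + 71.1) * 100
= 71.1 / 171.1 * 100
= 41.55%

41.55%


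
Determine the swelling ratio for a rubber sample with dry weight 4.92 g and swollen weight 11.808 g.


Q = W_swollen / W_dry
Q = 11.808 / 4.92
Q = 2.4

Q = 2.4


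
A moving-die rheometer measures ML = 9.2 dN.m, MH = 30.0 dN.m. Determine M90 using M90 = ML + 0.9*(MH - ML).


M90 = ML + 0.9 * (MH - ML)
M90 = 9.2 + 0.9 * (30.0 - 9.2)
M90 = 9.2 + 0.9 * 20.8
M90 = 27.92 dN.m

27.92 dN.m


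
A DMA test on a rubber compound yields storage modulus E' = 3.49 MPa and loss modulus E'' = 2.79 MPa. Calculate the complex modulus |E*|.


|E*| = sqrt(E'^2 + E''^2)
= sqrt(3.49^2 + 2.79^2)
= sqrt(12.1801 + 7.7841)
= 4.468 MPa

4.468 MPa


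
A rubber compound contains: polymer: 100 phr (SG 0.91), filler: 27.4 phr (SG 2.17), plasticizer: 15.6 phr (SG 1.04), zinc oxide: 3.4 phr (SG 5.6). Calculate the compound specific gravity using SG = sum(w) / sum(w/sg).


Sum of weights = 146.4
Volume contributions:
  polymer: 100/0.91 = 109.8901
  filler: 27.4/2.17 = 12.6267
  plasticizer: 15.6/1.04 = 15.0000
  zinc oxide: 3.4/5.6 = 0.6071
Sum of volumes = 138.1240
SG = 146.4 / 138.1240 = 1.06

SG = 1.06


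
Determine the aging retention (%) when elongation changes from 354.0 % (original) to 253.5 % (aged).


Retention = aged / original * 100
= 253.5 / 354.0 * 100
= 71.6%

71.6%


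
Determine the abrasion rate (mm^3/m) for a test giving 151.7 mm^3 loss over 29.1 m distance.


Rate = volume_loss / distance
= 151.7 / 29.1
= 5.213 mm^3/m

5.213 mm^3/m


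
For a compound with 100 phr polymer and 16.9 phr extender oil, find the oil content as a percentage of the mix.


Oil % = oil / (100 + oil) * 100
= 16.9 / (100 + 16.9) * 100
= 16.9 / 116.9 * 100
= 14.46%

14.46%


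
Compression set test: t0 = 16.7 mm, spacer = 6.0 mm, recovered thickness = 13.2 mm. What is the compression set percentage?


CS = (t0 - recovered) / (t0 - ts) * 100
= (16.7 - 13.2) / (16.7 - 6.0) * 100
= 3.5 / 10.7 * 100
= 32.7%

32.7%


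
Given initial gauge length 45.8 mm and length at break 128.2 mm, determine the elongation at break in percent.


Elongation = (Lf - L0) / L0 * 100
= (128.2 - 45.8) / 45.8 * 100
= 82.4 / 45.8 * 100
= 179.9%

179.9%


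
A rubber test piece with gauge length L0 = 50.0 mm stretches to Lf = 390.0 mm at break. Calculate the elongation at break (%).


Elongation = (Lf - L0) / L0 * 100
= (390.0 - 50.0) / 50.0 * 100
= 340.0 / 50.0 * 100
= 680.0%

680.0%


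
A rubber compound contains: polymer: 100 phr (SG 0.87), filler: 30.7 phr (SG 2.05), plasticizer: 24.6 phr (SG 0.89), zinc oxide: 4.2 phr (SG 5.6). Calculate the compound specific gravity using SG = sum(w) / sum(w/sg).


Sum of weights = 159.5
Volume contributions:
  polymer: 100/0.87 = 114.9425
  filler: 30.7/2.05 = 14.9756
  plasticizer: 24.6/0.89 = 27.6404
  zinc oxide: 4.2/5.6 = 0.7500
Sum of volumes = 158.3086
SG = 159.5 / 158.3086 = 1.008

SG = 1.008


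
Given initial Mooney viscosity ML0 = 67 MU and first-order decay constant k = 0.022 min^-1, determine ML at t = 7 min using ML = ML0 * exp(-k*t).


ML = ML0 * exp(-k * t)
ML = 67 * exp(-0.022 * 7)
ML = 67 * 0.8573
ML = 57.44 MU

57.44 MU


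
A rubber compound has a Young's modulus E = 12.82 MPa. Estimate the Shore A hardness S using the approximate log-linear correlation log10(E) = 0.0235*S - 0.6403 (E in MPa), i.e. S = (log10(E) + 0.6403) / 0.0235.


log10(E) = 0.0235*S - 0.6403  =>  S = (log10(E) + 0.6403) / 0.0235
log10(12.82) = 1.107888
S = (1.107888 + 0.6403) / 0.0235 = 1.748188 / 0.0235
S = 74.4

Shore A = 74.4


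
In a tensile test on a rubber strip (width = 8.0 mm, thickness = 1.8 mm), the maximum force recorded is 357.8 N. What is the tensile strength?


Area = width * thickness = 8.0 * 1.8 = 14.4 mm^2
TS = force / area = 357.8 / 14.4 = 24.85 MPa

24.85 MPa


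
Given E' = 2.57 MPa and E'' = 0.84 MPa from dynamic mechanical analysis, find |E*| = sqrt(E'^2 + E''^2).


|E*| = sqrt(E'^2 + E''^2)
= sqrt(2.57^2 + 0.84^2)
= sqrt(6.6049 + 0.7056)
= 2.704 MPa

2.704 MPa


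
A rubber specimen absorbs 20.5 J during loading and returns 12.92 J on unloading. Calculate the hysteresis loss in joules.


Hysteresis loss = loading - unloading
= 20.5 - 12.92
= 7.58 J

7.58 J


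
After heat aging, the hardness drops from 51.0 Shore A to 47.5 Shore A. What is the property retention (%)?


Retention = aged / original * 100
= 47.5 / 51.0 * 100
= 93.1%

93.1%


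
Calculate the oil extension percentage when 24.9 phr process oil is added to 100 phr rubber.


Oil % = oil / (100 + oil) * 100
= 24.9 / (100 + 24.9) * 100
= 24.9 / 124.9 * 100
= 19.94%

19.94%


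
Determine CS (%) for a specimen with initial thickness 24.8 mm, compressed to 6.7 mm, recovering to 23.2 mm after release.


CS = (t0 - recovered) / (t0 - ts) * 100
= (24.8 - 23.2) / (24.8 - 6.7) * 100
= 1.6 / 18.1 * 100
= 8.8%

8.8%


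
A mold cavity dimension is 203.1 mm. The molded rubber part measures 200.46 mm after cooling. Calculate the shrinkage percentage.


Shrinkage = (mold - part) / mold * 100
= (203.1 - 200.46) / 203.1 * 100
= 2.64 / 203.1 * 100
= 1.3%

1.3%


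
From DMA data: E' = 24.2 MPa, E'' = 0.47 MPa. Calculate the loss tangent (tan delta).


tan delta = E'' / E'
= 0.47 / 24.2
= 0.0194

tan delta = 0.0194


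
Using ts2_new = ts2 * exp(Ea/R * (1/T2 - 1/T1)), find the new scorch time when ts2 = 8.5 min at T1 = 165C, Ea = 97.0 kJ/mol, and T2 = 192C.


Convert temperatures: T1 = 165 + 273.15 = 438.15 K, T2 = 192 + 273.15 = 465.15 K
ts2_new = 8.5 * exp(97000 / 8.314 * (1/465.15 - 1/438.15))
1/T2 - 1/T1 = -1.3248e-04
ts2_new = 1.81 min

1.81 min


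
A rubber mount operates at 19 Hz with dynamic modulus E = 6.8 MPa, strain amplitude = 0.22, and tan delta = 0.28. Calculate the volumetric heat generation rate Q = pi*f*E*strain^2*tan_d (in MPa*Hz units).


Q = pi * f * E * strain^2 * tan_d
= pi * 19 * 6.8 * 0.22^2 * 0.28
= pi * 19 * 6.8 * 0.0484 * 0.28
= 5.5007

Q = 5.5007


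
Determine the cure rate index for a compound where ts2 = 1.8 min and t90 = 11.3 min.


CRI = 100 / (t90 - ts2)
= 100 / (11.3 - 1.8)
= 100 / 9.5
= 10.53 min^-1

10.53 min^-1


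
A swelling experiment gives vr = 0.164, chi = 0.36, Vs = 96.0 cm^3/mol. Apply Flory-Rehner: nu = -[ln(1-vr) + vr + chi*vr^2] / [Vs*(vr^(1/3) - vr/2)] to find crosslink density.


ln(1 - vr) = ln(1 - 0.164) = -0.1791
Numerator = -((-0.1791) + 0.164 + 0.36 * 0.164^2) = 0.0054
Denominator = 96.0 * (0.164^(1/3) - 0.164/2) = 44.6756
nu = 0.0054 / 44.6756 = 1.2186e-04 mol/cm^3

1.2186e-04 mol/cm^3


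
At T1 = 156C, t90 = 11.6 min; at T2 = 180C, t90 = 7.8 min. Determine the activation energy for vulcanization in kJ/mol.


T1 = 429.15 K, T2 = 453.15 K
1/T1 - 1/T2 = 1.2341e-04
ln(t1/t2) = ln(11.6/7.8) = 0.3969
Ea = 8.314 * 0.3969 / 1.2341e-04 = 26736.8714 J/mol
Ea = 26.74 kJ/mol

26.74 kJ/mol


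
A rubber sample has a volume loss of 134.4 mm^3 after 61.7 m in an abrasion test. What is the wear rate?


Rate = volume_loss / distance
= 134.4 / 61.7
= 2.178 mm^3/m

2.178 mm^3/m


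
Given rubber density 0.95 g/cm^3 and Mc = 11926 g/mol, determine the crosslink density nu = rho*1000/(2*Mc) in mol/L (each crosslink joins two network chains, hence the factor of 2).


nu = rho * 1000 / (2 * Mc)
nu = 0.95 * 1000 / (2 * 11926)
nu = 950.0 / 23852
nu = 0.0398 mol/L

0.0398 mol/L


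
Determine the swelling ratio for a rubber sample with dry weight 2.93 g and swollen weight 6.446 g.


Q = W_swollen / W_dry
Q = 6.446 / 2.93
Q = 2.2

Q = 2.2


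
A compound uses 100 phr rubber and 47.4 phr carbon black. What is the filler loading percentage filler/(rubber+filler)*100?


Filler % = filler / (rubber + filler) * 100
= 47.4 / (100 + 47.4) * 100
= 47.4 / 147.4 * 100
= 32.16%

32.16%


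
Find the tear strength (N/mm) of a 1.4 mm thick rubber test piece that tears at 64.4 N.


Tear strength = force / thickness
= 64.4 / 1.4
= 46.0 N/mm

46.0 N/mm


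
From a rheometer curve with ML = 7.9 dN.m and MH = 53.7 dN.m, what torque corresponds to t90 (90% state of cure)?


M90 = ML + 0.9 * (MH - ML)
M90 = 7.9 + 0.9 * (53.7 - 7.9)
M90 = 7.9 + 0.9 * 45.8
M90 = 49.12 dN.m

49.12 dN.m


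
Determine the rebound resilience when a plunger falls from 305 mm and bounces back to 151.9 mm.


Resilience = h_rebound / h_drop * 100
= 151.9 / 305 * 100
= 49.8%

49.8%


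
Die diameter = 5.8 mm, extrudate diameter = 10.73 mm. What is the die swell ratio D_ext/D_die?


Die swell ratio = D_extrudate / D_die
= 10.73 / 5.8
= 1.85

Die swell = 1.85


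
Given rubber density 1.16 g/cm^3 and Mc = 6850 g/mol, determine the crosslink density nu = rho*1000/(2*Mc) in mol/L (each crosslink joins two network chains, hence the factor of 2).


nu = rho * 1000 / (2 * Mc)
nu = 1.16 * 1000 / (2 * 6850)
nu = 1160.0 / 13700
nu = 0.0847 mol/L

0.0847 mol/L


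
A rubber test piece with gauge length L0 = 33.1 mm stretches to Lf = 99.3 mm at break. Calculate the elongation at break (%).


Elongation = (Lf - L0) / L0 * 100
= (99.3 - 33.1) / 33.1 * 100
= 66.2 / 33.1 * 100
= 200.0%

200.0%


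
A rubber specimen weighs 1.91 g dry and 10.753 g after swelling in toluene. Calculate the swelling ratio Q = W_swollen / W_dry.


Q = W_swollen / W_dry
Q = 10.753 / 1.91
Q = 5.63

Q = 5.63


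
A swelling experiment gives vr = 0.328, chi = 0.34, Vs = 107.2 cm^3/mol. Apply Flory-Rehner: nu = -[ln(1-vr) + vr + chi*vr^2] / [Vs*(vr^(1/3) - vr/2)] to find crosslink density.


ln(1 - vr) = ln(1 - 0.328) = -0.3975
Numerator = -((-0.3975) + 0.328 + 0.34 * 0.328^2) = 0.0329
Denominator = 107.2 * (0.328^(1/3) - 0.328/2) = 56.3490
nu = 0.0329 / 56.3490 = 5.8419e-04 mol/cm^3

5.8419e-04 mol/cm^3


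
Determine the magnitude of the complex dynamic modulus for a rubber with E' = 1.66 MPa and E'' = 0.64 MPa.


|E*| = sqrt(E'^2 + E''^2)
= sqrt(1.66^2 + 0.64^2)
= sqrt(2.7556 + 0.4096)
= 1.779 MPa

1.779 MPa


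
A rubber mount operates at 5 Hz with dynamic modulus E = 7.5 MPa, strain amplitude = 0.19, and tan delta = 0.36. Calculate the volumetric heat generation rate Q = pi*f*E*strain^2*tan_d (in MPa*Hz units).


Q = pi * f * E * strain^2 * tan_d
= pi * 5 * 7.5 * 0.19^2 * 0.36
= pi * 5 * 7.5 * 0.0361 * 0.36
= 1.5311

Q = 1.5311


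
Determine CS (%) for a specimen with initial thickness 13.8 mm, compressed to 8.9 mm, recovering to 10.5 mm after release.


CS = (t0 - recovered) / (t0 - ts) * 100
= (13.8 - 10.5) / (13.8 - 8.9) * 100
= 3.3 / 4.9 * 100
= 67.3%

67.3%


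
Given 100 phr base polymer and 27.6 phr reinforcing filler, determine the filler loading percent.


Filler % = filler / (rubber + filler) * 100
= 27.6 / (100 + 27.6) * 100
= 27.6 / 127.6 * 100
= 21.63%

21.63%


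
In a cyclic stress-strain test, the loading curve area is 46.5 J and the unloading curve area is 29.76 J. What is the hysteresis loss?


Hysteresis loss = loading - unloading
= 46.5 - 29.76
= 16.74 J

16.74 J


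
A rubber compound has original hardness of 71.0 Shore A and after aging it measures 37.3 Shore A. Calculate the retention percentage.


Retention = aged / original * 100
= 37.3 / 71.0 * 100
= 52.5%

52.5%


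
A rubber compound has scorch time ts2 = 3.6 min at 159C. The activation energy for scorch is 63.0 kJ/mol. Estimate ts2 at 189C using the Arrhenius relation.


Convert temperatures: T1 = 159 + 273.15 = 432.15 K, T2 = 189 + 273.15 = 462.15 K
ts2_new = 3.6 * exp(63000 / 8.314 * (1/462.15 - 1/432.15))
1/T2 - 1/T1 = -1.5021e-04
ts2_new = 1.15 min

1.15 min


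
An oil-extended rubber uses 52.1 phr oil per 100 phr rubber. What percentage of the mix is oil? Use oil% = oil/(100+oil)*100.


Oil % = oil / (100 + oil) * 100
= 52.1 / (100 + 52.1) * 100
= 52.1 / 152.1 * 100
= 34.25%

34.25%


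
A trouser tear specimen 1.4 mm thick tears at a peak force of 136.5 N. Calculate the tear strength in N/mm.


Tear strength = force / thickness
= 136.5 / 1.4
= 97.5 N/mm

97.5 N/mm


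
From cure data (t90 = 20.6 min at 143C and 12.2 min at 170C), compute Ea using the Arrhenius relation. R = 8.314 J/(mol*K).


T1 = 416.15 K, T2 = 443.15 K
1/T1 - 1/T2 = 1.4641e-04
ln(t1/t2) = ln(20.6/12.2) = 0.5239
Ea = 8.314 * 0.5239 / 1.4641e-04 = 29748.0227 J/mol
Ea = 29.75 kJ/mol

29.75 kJ/mol


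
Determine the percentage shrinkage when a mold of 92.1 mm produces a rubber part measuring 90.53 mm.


Shrinkage = (mold - part) / mold * 100
= (92.1 - 90.53) / 92.1 * 100
= 1.57 / 92.1 * 100
= 1.7%

1.7%


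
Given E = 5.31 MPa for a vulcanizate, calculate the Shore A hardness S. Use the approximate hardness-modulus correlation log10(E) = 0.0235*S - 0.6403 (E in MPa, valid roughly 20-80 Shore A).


log10(E) = 0.0235*S - 0.6403  =>  S = (log10(E) + 0.6403) / 0.0235
log10(5.31) = 0.725095
S = (0.725095 + 0.6403) / 0.0235 = 1.365395 / 0.0235
S = 58.1

Shore A = 58.1


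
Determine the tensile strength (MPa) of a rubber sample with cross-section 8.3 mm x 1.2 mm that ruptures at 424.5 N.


Area = width * thickness = 8.3 * 1.2 = 9.96 mm^2
TS = force / area = 424.5 / 9.96 = 42.62 MPa

42.62 MPa


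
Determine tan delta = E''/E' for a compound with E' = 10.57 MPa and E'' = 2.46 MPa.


tan delta = E'' / E'
= 2.46 / 10.57
= 0.2327

tan delta = 0.2327


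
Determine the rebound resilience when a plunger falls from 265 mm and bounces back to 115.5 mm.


Resilience = h_rebound / h_drop * 100
= 115.5 / 265 * 100
= 43.6%

43.6%


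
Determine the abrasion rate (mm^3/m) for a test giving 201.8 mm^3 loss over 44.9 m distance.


Rate = volume_loss / distance
= 201.8 / 44.9
= 4.494 mm^3/m

4.494 mm^3/m


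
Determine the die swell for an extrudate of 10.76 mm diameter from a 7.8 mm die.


Die swell ratio = D_extrudate / D_die
= 10.76 / 7.8
= 1.379

Die swell = 1.379


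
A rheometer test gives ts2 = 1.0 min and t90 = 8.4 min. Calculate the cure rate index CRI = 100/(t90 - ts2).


CRI = 100 / (t90 - ts2)
= 100 / (8.4 - 1.0)
= 100 / 7.4
= 13.51 min^-1

13.51 min^-1


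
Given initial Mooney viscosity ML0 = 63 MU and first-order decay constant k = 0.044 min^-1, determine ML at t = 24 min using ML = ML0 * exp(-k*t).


ML = ML0 * exp(-k * t)
ML = 63 * exp(-0.044 * 24)
ML = 63 * 0.3478
ML = 21.91 MU

21.91 MU


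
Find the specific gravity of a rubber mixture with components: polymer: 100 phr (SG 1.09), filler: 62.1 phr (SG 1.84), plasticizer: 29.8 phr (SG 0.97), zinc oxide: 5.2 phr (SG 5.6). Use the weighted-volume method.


Sum of weights = 197.1
Volume contributions:
  polymer: 100/1.09 = 91.7431
  filler: 62.1/1.84 = 33.7500
  plasticizer: 29.8/0.97 = 30.7216
  zinc oxide: 5.2/5.6 = 0.9286
Sum of volumes = 157.1433
SG = 197.1 / 157.1433 = 1.254

SG = 1.254


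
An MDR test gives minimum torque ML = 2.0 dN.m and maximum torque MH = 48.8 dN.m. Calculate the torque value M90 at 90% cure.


M90 = ML + 0.9 * (MH - ML)
M90 = 2.0 + 0.9 * (48.8 - 2.0)
M90 = 2.0 + 0.9 * 46.8
M90 = 44.12 dN.m

44.12 dN.m


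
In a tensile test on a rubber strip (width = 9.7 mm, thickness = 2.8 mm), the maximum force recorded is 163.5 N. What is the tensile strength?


Area = width * thickness = 9.7 * 2.8 = 27.16 mm^2
TS = force / area = 163.5 / 27.16 = 6.02 MPa

6.02 MPa


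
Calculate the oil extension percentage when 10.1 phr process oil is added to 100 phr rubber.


Oil % = oil / (100 + oil) * 100
= 10.1 / (100 + 10.1) * 100
= 10.1 / 110.1 * 100
= 9.17%

9.17%


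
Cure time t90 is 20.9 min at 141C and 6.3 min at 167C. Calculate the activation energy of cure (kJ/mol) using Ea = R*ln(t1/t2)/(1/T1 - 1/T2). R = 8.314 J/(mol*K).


T1 = 414.15 K, T2 = 440.15 K
1/T1 - 1/T2 = 1.4263e-04
ln(t1/t2) = ln(20.9/6.3) = 1.1992
Ea = 8.314 * 1.1992 / 1.4263e-04 = 69901.4995 J/mol
Ea = 69.9 kJ/mol

69.9 kJ/mol


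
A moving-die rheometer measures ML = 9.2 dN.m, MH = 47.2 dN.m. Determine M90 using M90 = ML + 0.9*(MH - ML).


M90 = ML + 0.9 * (MH - ML)
M90 = 9.2 + 0.9 * (47.2 - 9.2)
M90 = 9.2 + 0.9 * 38.0
M90 = 43.4 dN.m

43.4 dN.m


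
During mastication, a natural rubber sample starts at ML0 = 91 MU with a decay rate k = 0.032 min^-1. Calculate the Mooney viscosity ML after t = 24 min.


ML = ML0 * exp(-k * t)
ML = 91 * exp(-0.032 * 24)
ML = 91 * 0.4639
ML = 42.22 MU

42.22 MU


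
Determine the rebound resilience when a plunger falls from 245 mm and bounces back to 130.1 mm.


Resilience = h_rebound / h_drop * 100
= 130.1 / 245 * 100
= 53.1%

53.1%


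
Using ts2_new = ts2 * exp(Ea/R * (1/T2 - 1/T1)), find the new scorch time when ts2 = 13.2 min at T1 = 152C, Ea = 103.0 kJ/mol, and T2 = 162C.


Convert temperatures: T1 = 152 + 273.15 = 425.15 K, T2 = 162 + 273.15 = 435.15 K
ts2_new = 13.2 * exp(103000 / 8.314 * (1/435.15 - 1/425.15))
1/T2 - 1/T1 = -5.4053e-05
ts2_new = 6.76 min

6.76 min


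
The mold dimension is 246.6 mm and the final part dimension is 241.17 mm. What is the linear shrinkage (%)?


Shrinkage = (mold - part) / mold * 100
= (246.6 - 241.17) / 246.6 * 100
= 5.43 / 246.6 * 100
= 2.2%

2.2%


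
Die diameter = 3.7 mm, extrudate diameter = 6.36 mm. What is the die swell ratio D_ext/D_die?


Die swell ratio = D_extrudate / D_die
= 6.36 / 3.7
= 1.719

Die swell = 1.719


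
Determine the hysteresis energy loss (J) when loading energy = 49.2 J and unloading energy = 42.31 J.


Hysteresis loss = loading - unloading
= 49.2 - 42.31
= 6.89 J

6.89 J


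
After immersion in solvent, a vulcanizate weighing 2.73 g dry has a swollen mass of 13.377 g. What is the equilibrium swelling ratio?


Q = W_swollen / W_dry
Q = 13.377 / 2.73
Q = 4.9

Q = 4.9


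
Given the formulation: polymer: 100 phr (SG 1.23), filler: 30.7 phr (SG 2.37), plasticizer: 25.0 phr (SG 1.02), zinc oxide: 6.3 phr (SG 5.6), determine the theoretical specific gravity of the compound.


Sum of weights = 162.0
Volume contributions:
  polymer: 100/1.23 = 81.3008
  filler: 30.7/2.37 = 12.9536
  plasticizer: 25.0/1.02 = 24.5098
  zinc oxide: 6.3/5.6 = 1.1250
Sum of volumes = 119.8892
SG = 162.0 / 119.8892 = 1.351

SG = 1.351


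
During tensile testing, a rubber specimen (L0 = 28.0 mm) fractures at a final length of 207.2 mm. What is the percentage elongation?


Elongation = (Lf - L0) / L0 * 100
= (207.2 - 28.0) / 28.0 * 100
= 179.2 / 28.0 * 100
= 640.0%

640.0%


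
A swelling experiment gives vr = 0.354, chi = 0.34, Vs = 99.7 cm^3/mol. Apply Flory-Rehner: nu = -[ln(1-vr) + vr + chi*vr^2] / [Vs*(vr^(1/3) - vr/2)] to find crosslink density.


ln(1 - vr) = ln(1 - 0.354) = -0.4370
Numerator = -((-0.4370) + 0.354 + 0.34 * 0.354^2) = 0.0403
Denominator = 99.7 * (0.354^(1/3) - 0.354/2) = 52.8813
nu = 0.0403 / 52.8813 = 7.6300e-04 mol/cm^3

7.6300e-04 mol/cm^3


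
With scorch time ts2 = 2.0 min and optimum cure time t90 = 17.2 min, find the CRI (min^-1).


CRI = 100 / (t90 - ts2)
= 100 / (17.2 - 2.0)
= 100 / 15.2
= 6.58 min^-1

6.58 min^-1


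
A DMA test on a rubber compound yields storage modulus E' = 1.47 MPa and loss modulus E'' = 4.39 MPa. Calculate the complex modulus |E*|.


|E*| = sqrt(E'^2 + E''^2)
= sqrt(1.47^2 + 4.39^2)
= sqrt(2.1609 + 19.2721)
= 4.63 MPa

4.63 MPa


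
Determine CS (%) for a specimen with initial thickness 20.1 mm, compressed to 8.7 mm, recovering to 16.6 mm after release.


CS = (t0 - recovered) / (t0 - ts) * 100
= (20.1 - 16.6) / (20.1 - 8.7) * 100
= 3.5 / 11.4 * 100
= 30.7%

30.7%


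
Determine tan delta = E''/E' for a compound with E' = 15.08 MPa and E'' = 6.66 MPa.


tan delta = E'' / E'
= 6.66 / 15.08
= 0.4416

tan delta = 0.4416


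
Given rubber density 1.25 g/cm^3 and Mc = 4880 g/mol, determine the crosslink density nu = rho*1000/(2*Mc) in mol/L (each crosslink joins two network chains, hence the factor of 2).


nu = rho * 1000 / (2 * Mc)
nu = 1.25 * 1000 / (2 * 4880)
nu = 1250.0 / 9760
nu = 0.1281 mol/L

0.1281 mol/L


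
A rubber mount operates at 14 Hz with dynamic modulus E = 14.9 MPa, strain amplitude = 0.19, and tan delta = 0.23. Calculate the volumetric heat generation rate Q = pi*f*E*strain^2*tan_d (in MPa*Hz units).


Q = pi * f * E * strain^2 * tan_d
= pi * 14 * 14.9 * 0.19^2 * 0.23
= pi * 14 * 14.9 * 0.0361 * 0.23
= 5.4413

Q = 5.4413


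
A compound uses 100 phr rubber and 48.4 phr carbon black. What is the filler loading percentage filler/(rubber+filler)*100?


Filler % = filler / (rubber + filler) * 100
= 48.4 / (100 + 48.4) * 100
= 48.4 / 148.4 * 100
= 32.61%

32.61%


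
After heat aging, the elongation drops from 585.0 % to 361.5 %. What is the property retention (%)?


Retention = aged / original * 100
= 361.5 / 585.0 * 100
= 61.8%

61.8%


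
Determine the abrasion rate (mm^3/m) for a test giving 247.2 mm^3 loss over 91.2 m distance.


Rate = volume_loss / distance
= 247.2 / 91.2
= 2.711 mm^3/m

2.711 mm^3/m


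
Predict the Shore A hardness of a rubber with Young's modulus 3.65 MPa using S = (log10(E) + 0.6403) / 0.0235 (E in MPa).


log10(E) = 0.0235*S - 0.6403  =>  S = (log10(E) + 0.6403) / 0.0235
log10(3.65) = 0.562293
S = (0.562293 + 0.6403) / 0.0235 = 1.202593 / 0.0235
S = 51.2

Shore A = 51.2


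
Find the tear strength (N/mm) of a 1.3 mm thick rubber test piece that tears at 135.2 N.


Tear strength = force / thickness
= 135.2 / 1.3
= 104.0 N/mm

104.0 N/mm


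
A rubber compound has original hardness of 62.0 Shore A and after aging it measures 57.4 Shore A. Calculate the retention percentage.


Retention = aged / original * 100
= 57.4 / 62.0 * 100
= 92.6%

92.6%


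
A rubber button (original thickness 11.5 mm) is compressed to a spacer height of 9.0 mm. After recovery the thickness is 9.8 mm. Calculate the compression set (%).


CS = (t0 - recovered) / (t0 - ts) * 100
= (11.5 - 9.8) / (11.5 - 9.0) * 100
= 1.7 / 2.5 * 100
= 68.0%

68.0%


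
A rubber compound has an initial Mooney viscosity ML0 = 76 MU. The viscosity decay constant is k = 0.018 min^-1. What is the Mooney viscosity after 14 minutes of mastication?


ML = ML0 * exp(-k * t)
ML = 76 * exp(-0.018 * 14)
ML = 76 * 0.7772
ML = 59.07 MU

59.07 MU


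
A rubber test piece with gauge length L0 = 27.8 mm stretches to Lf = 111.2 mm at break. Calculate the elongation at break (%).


Elongation = (Lf - L0) / L0 * 100
= (111.2 - 27.8) / 27.8 * 100
= 83.4 / 27.8 * 100
= 300.0%

300.0%


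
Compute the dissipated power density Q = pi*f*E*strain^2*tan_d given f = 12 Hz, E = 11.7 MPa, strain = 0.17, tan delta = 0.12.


Q = pi * f * E * strain^2 * tan_d
= pi * 12 * 11.7 * 0.17^2 * 0.12
= pi * 12 * 11.7 * 0.0289 * 0.12
= 1.5297

Q = 1.5297


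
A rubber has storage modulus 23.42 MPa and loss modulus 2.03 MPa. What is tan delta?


tan delta = E'' / E'
= 2.03 / 23.42
= 0.0867

tan delta = 0.0867


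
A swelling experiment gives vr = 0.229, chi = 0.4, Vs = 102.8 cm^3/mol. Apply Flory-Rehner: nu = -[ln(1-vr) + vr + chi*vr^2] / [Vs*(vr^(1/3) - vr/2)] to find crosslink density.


ln(1 - vr) = ln(1 - 0.229) = -0.2601
Numerator = -((-0.2601) + 0.229 + 0.4 * 0.229^2) = 0.0101
Denominator = 102.8 * (0.229^(1/3) - 0.229/2) = 51.1228
nu = 0.0101 / 51.1228 = 1.9738e-04 mol/cm^3

1.9738e-04 mol/cm^3


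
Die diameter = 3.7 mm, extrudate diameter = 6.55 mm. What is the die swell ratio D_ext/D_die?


Die swell ratio = D_extrudate / D_die
= 6.55 / 3.7
= 1.77

Die swell = 1.77


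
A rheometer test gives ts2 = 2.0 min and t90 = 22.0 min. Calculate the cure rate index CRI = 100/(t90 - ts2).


CRI = 100 / (t90 - ts2)
= 100 / (22.0 - 2.0)
= 100 / 20.0
= 5.0 min^-1

5.0 min^-1


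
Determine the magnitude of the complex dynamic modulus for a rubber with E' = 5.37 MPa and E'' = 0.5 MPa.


|E*| = sqrt(E'^2 + E''^2)
= sqrt(5.37^2 + 0.5^2)
= sqrt(28.8369 + 0.2500)
= 5.393 MPa

5.393 MPa


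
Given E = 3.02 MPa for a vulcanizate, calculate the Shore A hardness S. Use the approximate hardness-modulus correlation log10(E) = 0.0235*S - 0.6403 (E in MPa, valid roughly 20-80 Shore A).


log10(E) = 0.0235*S - 0.6403  =>  S = (log10(E) + 0.6403) / 0.0235
log10(3.02) = 0.480007
S = (0.480007 + 0.6403) / 0.0235 = 1.120307 / 0.0235
S = 47.7

Shore A = 47.7


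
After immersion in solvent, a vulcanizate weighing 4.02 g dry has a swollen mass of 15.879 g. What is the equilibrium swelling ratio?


Q = W_swollen / W_dry
Q = 15.879 / 4.02
Q = 3.95

Q = 3.95


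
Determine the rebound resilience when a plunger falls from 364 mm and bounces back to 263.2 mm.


Resilience = h_rebound / h_drop * 100
= 263.2 / 364 * 100
= 72.3%

72.3%


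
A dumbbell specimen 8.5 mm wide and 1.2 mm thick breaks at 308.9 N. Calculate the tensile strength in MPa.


Area = width * thickness = 8.5 * 1.2 = 10.2 mm^2
TS = force / area = 308.9 / 10.2 = 30.28 MPa

30.28 MPa


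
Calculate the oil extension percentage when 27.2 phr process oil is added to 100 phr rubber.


Oil % = oil / (100 + oil) * 100
= 27.2 / (100 + 27.2) * 100
= 27.2 / 127.2 * 100
= 21.38%

21.38%


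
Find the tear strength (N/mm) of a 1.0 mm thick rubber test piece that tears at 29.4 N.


Tear strength = force / thickness
= 29.4 / 1.0
= 29.4 N/mm

29.4 N/mm


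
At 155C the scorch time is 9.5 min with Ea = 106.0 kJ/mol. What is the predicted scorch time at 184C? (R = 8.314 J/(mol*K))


Convert temperatures: T1 = 155 + 273.15 = 428.15 K, T2 = 184 + 273.15 = 457.15 K
ts2_new = 9.5 * exp(106000 / 8.314 * (1/457.15 - 1/428.15))
1/T2 - 1/T1 = -1.4816e-04
ts2_new = 1.44 min

1.44 min


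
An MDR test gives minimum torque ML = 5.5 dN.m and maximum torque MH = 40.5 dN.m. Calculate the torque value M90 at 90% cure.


M90 = ML + 0.9 * (MH - ML)
M90 = 5.5 + 0.9 * (40.5 - 5.5)
M90 = 5.5 + 0.9 * 35.0
M90 = 37.0 dN.m

37.0 dN.m


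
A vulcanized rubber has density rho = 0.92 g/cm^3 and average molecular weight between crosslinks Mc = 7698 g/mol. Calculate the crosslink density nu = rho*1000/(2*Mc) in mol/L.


nu = rho * 1000 / (2 * Mc)
nu = 0.92 * 1000 / (2 * 7698)
nu = 920.0 / 15396
nu = 0.0598 mol/L

0.0598 mol/L


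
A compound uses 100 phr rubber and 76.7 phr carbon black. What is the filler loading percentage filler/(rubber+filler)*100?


Filler % = filler / (rubber + filler) * 100
= 76.7 / (100 + 76.7) * 100
= 76.7 / 176.7 * 100
= 43.41%

43.41%


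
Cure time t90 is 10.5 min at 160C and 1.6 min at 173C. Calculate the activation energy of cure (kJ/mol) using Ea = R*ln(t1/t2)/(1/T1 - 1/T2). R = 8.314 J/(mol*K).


T1 = 433.15 K, T2 = 446.15 K
1/T1 - 1/T2 = 6.7270e-05
ln(t1/t2) = ln(10.5/1.6) = 1.8814
Ea = 8.314 * 1.8814 / 6.7270e-05 = 232520.0857 J/mol
Ea = 232.52 kJ/mol

232.52 kJ/mol


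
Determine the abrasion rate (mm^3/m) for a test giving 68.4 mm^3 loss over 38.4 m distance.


Rate = volume_loss / distance
= 68.4 / 38.4
= 1.781 mm^3/m

1.781 mm^3/m


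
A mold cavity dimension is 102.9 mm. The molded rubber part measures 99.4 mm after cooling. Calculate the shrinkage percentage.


Shrinkage = (mold - part) / mold * 100
= (102.9 - 99.4) / 102.9 * 100
= 3.5 / 102.9 * 100
= 3.4%

3.4%


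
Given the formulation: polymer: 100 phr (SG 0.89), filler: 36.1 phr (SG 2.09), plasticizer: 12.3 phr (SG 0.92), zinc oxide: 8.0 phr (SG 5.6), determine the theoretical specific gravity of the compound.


Sum of weights = 156.4
Volume contributions:
  polymer: 100/0.89 = 112.3596
  filler: 36.1/2.09 = 17.2727
  plasticizer: 12.3/0.92 = 13.3696
  zinc oxide: 8.0/5.6 = 1.4286
Sum of volumes = 144.4304
SG = 156.4 / 144.4304 = 1.083

SG = 1.083


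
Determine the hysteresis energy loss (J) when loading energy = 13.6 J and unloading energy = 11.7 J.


Hysteresis loss = loading - unloading
= 13.6 - 11.7
= 1.9 J

1.9 J


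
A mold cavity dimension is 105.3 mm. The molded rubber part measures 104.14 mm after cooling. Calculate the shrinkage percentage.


Shrinkage = (mold - part) / mold * 100
= (105.3 - 104.14) / 105.3 * 100
= 1.16 / 105.3 * 100
= 1.1%

1.1%


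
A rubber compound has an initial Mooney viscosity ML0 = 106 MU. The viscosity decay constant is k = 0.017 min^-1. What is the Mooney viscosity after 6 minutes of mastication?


ML = ML0 * exp(-k * t)
ML = 106 * exp(-0.017 * 6)
ML = 106 * 0.9030
ML = 95.72 MU

95.72 MU


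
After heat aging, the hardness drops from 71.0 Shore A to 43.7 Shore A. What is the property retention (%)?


Retention = aged / original * 100
= 43.7 / 71.0 * 100
= 61.5%

61.5%


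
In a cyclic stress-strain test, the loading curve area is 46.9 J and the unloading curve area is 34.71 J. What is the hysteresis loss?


Hysteresis loss = loading - unloading
= 46.9 - 34.71
= 12.19 J

12.19 J


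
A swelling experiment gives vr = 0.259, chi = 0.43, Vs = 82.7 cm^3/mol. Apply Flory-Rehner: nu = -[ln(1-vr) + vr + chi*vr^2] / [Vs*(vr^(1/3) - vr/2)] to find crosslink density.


ln(1 - vr) = ln(1 - 0.259) = -0.2998
Numerator = -((-0.2998) + 0.259 + 0.43 * 0.259^2) = 0.0119
Denominator = 82.7 * (0.259^(1/3) - 0.259/2) = 42.0059
nu = 0.0119 / 42.0059 = 2.8353e-04 mol/cm^3

2.8353e-04 mol/cm^3


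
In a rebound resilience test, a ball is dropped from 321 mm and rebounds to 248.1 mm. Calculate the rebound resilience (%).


Resilience = h_rebound / h_drop * 100
= 248.1 / 321 * 100
= 77.3%

77.3%


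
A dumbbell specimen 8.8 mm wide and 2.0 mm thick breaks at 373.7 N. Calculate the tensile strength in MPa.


Area = width * thickness = 8.8 * 2.0 = 17.6 mm^2
TS = force / area = 373.7 / 17.6 = 21.23 MPa

21.23 MPa


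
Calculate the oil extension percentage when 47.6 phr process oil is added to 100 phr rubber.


Oil % = oil / (100 + oil) * 100
= 47.6 / (100 + 47.6) * 100
= 47.6 / 147.6 * 100
= 32.25%

32.25%
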